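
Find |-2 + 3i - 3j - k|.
√23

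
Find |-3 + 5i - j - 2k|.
√39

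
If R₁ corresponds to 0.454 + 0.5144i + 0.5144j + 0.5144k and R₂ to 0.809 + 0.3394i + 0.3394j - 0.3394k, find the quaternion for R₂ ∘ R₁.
0.1927 + 0.9194i + 0.2211j + 0.2621k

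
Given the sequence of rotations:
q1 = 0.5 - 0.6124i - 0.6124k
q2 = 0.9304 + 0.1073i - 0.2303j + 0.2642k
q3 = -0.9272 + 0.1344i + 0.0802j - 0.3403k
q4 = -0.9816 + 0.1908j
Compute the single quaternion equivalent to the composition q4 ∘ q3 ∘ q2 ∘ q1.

q2 · q1 = 0.6927 - 0.3751i - 0.2112j - 0.5787k
q3 · q2 · q1 = -0.7719 + 0.3226i + 0.4568j + 0.3025k
q4 · q3 · q2 · q1 = 0.6705 - 0.2589i - 0.5957j - 0.3585k
0.6705 - 0.2589i - 0.5957j - 0.3585k


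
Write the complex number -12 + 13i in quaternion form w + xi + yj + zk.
-12 + 13i + 0j + 0k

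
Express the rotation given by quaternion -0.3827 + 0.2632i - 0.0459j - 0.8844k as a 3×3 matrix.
[[-0.5685, -0.7011, -0.4304], [0.6528, -0.7029, 0.2826], [-0.5007, -0.1203, 0.8572]]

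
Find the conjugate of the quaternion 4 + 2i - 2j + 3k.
4 - 2i + 2j - 3k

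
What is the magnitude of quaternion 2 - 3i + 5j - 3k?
√47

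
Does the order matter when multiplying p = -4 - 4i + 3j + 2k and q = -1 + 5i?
Yes: pq = 24 - 16i + 7j - 17k ≠ 24 - 16i - 13j + 13k = qp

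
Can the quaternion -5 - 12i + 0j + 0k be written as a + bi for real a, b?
Yes. The quaternion -5 - 12i has j- and k-coefficients y = z = 0, so it lies in the complex subalgebra spanned by 1 and i.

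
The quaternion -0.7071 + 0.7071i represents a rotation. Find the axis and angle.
axis = (1, 0, 0), θ = 3π/2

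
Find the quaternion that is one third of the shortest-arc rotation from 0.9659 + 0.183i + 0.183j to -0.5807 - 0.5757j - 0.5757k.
0.9048 + 0.1306i + 0.3443j + 0.2137k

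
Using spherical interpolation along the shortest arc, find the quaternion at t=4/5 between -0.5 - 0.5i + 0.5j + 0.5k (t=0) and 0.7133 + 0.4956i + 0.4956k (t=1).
-0.7554 - 0.5639i + 0.1279j - 0.3082k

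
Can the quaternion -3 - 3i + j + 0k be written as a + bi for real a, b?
No. The quaternion -3 - 3i + j has j-coefficient y = 1 and k-coefficient z = 0, not both zero, so it does not lie in the complex subalgebra spanned by 1 and i.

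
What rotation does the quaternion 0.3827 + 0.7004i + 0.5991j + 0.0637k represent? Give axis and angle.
axis = (0.7581, 0.6485, 0.0689), θ = 3π/4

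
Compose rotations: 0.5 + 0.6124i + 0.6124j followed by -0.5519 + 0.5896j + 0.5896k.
-0.637 - 0.6991i + 0.3179j - 0.0663k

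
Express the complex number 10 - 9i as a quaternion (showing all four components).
10 - 9i + 0j + 0k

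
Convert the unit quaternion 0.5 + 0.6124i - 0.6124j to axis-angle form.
axis = (√2/2, -√2/2, 0), θ = 2π/3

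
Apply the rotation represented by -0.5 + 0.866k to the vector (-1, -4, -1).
(-2.964, 2.866, -1)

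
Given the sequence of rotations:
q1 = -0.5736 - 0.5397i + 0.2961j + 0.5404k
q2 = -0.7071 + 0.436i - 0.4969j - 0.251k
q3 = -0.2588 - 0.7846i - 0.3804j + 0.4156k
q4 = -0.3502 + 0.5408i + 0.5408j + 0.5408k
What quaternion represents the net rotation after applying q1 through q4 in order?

q2 · q1 = 0.9237 - 0.0627i - 0.0245j - 0.3772k
q3 · q2 · q1 = -0.1408 - 0.5548i - 0.667j + 0.4769k
q4 · q3 · q2 · q1 = 0.4522 + 0.7368i - 0.4005j - 0.3038k
0.4522 + 0.7368i - 0.4005j - 0.3038k


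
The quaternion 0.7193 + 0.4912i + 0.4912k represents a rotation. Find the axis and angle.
axis = (√2/2, 0, √2/2), θ = 88°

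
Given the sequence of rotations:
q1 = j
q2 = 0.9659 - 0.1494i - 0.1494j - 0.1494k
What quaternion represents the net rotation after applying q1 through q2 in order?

q2 · q1 = 0.1494 + 0.1494i + 0.9659j - 0.1494k
0.1494 + 0.1494i + 0.9659j - 0.1494k


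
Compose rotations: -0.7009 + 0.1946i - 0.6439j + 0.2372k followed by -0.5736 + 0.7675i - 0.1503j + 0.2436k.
0.0981 - 0.5284i + 0.34j - 0.7717k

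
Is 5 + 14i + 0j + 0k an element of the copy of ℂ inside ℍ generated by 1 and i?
Yes. The quaternion 5 + 14i has j- and k-coefficients y = z = 0, so it lies in the complex subalgebra spanned by 1 and i.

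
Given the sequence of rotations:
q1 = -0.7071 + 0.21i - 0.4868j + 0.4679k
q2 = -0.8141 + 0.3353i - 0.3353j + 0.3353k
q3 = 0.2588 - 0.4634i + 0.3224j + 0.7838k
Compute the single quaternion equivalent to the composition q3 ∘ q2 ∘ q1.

q2 · q1 = 0.1851 - 0.4017i + 0.5469j - 0.7108k
q3 · q2 · q1 = 0.2426 - 0.8476i - 0.443j - 0.1628k
0.2426 - 0.8476i - 0.443j - 0.1628k


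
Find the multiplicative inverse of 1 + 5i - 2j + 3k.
0.0256 - 0.1282i + 0.0513j - 0.0769k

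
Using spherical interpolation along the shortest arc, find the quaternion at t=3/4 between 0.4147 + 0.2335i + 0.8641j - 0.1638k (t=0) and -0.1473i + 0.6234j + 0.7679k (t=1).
0.1305 - 0.0499i + 0.7941j + 0.5915k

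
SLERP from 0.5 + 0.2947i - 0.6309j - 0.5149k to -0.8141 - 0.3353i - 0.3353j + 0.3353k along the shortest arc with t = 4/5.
0.8242 + 0.3611i + 0.1357j - 0.4147k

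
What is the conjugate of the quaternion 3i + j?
-3i - j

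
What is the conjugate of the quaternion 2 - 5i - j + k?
2 + 5i + j - k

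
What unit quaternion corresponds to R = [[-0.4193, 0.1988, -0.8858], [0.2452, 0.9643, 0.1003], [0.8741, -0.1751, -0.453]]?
0.5225 - 0.1318i - 0.8421j + 0.0222k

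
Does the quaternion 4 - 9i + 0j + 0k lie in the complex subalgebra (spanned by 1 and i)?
Yes. The quaternion 4 - 9i has j- and k-coefficients y = z = 0, so it lies in the complex subalgebra spanned by 1 and i.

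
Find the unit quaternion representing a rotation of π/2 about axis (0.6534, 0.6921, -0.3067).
0.7071 + 0.462i + 0.4894j - 0.2169k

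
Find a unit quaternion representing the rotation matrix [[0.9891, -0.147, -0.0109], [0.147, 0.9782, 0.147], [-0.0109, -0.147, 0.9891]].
0.9945 - 0.0739i + 0.0739k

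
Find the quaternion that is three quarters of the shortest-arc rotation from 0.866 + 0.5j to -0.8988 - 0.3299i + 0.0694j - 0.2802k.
0.9376 + 0.2576i + 0.082j + 0.2188k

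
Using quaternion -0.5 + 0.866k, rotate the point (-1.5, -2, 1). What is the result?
(-0.982, 2.299, 1)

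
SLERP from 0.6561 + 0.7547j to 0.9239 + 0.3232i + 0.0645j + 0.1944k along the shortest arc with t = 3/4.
0.9172 + 0.2563i + 0.2634j + 0.1542k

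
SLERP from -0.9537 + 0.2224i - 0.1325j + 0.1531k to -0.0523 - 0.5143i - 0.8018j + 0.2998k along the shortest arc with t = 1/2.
-0.6821 - 0.1979i - 0.6335j + 0.3071k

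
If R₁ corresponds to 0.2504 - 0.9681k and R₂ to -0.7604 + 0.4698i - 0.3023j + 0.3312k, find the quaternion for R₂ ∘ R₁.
0.1302 + 0.4103i + 0.3791j + 0.8191k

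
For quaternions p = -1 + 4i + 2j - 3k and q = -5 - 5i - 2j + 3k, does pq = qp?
No: pq = 38 - 15i - 5j + 14k ≠ 38 - 15i - 11j + 10k = qp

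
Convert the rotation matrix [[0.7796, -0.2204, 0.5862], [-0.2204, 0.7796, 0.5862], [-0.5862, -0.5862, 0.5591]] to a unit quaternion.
0.8829 - 0.332i + 0.332j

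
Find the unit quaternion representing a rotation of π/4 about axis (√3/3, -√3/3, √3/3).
0.9239 + 0.2209i - 0.2209j + 0.2209k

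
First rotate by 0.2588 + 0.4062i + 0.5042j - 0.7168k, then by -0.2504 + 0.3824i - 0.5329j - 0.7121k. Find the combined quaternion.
-0.4619 + 0.7383i - 0.2793j + 0.4045k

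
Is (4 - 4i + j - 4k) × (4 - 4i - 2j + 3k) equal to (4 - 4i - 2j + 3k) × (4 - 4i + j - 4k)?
No: pq = 14 - 37i + 24j + 8k ≠ 14 - 27i - 32j - 16k = qp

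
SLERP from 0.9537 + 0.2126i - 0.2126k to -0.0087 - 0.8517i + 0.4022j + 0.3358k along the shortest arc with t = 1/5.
0.8571 + 0.4185i - 0.1077j - 0.2804k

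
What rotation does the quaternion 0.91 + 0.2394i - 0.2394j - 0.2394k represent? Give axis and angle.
axis = (√3/3, -√3/3, -√3/3), θ = 49°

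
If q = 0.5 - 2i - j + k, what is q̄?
0.5 + 2i + j - k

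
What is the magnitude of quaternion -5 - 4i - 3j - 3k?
√59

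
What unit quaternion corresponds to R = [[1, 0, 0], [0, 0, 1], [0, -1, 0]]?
0.7071 - 0.7071i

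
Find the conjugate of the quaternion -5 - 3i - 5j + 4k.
-5 + 3i + 5j - 4k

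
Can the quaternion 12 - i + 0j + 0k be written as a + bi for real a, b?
Yes. The quaternion 12 - i has j- and k-coefficients y = z = 0, so it lies in the complex subalgebra spanned by 1 and i.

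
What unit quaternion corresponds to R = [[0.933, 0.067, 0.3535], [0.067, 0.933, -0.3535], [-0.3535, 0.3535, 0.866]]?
0.9659 + 0.183i + 0.183j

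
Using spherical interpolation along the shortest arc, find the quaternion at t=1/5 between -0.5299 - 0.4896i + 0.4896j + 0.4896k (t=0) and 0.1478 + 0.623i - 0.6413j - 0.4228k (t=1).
-0.4595 - 0.5249i + 0.5287j + 0.4836k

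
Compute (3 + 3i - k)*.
3 - 3i + k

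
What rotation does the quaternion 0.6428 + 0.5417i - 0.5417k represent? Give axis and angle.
axis = (√2/2, 0, -√2/2), θ = 100°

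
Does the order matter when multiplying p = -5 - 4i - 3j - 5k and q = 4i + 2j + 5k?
Yes: pq = 47 - 25i - 10j - 21k ≠ 47 - 15i - 10j - 29k = qp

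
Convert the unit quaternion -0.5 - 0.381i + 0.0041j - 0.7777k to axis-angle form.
axis = (-0.4399, 0.0047, -0.898), θ = 4π/3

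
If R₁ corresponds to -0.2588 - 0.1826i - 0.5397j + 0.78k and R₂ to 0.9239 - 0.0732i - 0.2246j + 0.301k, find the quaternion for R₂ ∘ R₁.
-0.6085 - 0.1625i - 0.4384j + 0.6412k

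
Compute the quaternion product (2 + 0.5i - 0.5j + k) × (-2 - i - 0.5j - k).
-2.75 - 2i - 0.5j - 4.75k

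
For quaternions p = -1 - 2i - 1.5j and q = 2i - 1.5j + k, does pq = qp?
No: pq = 1.75 - 3.5i + 3.5j + 5k ≠ 1.75 - 0.5i - 0.5j - 7k = qp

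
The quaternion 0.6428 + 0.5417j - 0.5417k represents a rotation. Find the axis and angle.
axis = (0, √2/2, -√2/2), θ = 100°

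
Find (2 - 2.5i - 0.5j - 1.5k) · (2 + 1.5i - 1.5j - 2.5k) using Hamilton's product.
3.25 - 3i - 12.5j - 3.5k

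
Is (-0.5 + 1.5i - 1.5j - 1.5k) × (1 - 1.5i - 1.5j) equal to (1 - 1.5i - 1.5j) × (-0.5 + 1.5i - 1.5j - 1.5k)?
No: pq = -0.5 + 1.5j - 6k ≠ -0.5 + 4.5i - 3j + 3k = qp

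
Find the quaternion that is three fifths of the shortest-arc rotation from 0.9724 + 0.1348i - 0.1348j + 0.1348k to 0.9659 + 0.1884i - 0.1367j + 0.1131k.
0.9689 + 0.167i - 0.136j + 0.1218k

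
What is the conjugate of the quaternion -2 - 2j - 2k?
-2 + 2j + 2k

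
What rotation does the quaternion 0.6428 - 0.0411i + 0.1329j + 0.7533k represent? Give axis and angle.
axis = (-0.0537, 0.1735, 0.9834), θ = 100°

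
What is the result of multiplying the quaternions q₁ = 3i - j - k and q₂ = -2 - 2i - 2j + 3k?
7 - 11i - 5j - 6k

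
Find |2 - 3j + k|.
√14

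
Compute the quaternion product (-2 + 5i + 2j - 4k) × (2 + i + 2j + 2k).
-5 + 20i - 14j - 4k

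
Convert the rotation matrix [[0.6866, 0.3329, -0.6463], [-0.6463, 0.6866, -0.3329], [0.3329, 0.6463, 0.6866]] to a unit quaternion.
0.8746 + 0.2799i - 0.2799j - 0.2799k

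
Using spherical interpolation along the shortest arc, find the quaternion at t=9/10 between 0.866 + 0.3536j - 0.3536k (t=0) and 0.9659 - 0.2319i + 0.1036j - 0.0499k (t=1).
0.9654 - 0.2102i + 0.1306j - 0.0819k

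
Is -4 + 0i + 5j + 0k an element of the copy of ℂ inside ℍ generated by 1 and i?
No. The quaternion -4 + 5j has j-coefficient y = 5 and k-coefficient z = 0, not both zero, so it does not lie in the complex subalgebra spanned by 1 and i.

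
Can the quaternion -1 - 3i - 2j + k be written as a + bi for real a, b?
No. The quaternion -1 - 3i - 2j + k has j-coefficient y = -2 and k-coefficient z = 1, not both zero, so it does not lie in the complex subalgebra spanned by 1 and i.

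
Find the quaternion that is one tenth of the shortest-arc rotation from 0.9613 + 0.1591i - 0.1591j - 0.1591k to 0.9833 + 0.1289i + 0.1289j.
0.9684 + 0.1568i - 0.1306j - 0.1437k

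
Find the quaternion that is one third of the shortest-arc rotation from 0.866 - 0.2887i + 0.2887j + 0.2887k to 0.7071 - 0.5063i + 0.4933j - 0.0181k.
0.8322 - 0.3705i + 0.3661j + 0.1901k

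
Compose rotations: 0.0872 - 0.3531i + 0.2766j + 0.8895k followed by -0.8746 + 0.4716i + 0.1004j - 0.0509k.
0.1078 + 0.4533i - 0.6347j - 0.6165k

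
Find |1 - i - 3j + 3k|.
√20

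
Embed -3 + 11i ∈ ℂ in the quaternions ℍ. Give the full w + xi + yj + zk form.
-3 + 11i + 0j + 0k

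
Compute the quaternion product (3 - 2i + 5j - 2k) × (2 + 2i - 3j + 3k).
31 + 11i + 3j + k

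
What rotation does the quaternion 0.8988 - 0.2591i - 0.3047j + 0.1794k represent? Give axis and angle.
axis = (-0.5911, -0.6951, 0.4093), θ = 52°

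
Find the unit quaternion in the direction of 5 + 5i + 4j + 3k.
0.5774 + 0.5774i + 0.4619j + 0.3464k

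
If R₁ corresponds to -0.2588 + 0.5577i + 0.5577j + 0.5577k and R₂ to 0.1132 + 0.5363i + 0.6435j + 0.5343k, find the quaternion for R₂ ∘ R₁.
-0.9852 - 0.0148i - 0.1045j - 0.1349k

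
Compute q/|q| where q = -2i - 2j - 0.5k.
-0.6963i - 0.6963j - 0.1741k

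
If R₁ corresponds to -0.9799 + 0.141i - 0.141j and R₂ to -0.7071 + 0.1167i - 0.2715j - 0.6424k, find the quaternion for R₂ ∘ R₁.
0.6382 - 0.3046i + 0.2752j + 0.6513k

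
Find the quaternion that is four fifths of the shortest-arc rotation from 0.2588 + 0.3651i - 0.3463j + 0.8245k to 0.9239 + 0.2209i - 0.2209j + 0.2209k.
0.8431 + 0.2721i - 0.2677j + 0.3789k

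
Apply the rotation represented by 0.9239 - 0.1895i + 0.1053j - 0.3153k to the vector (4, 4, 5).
(6.857, 1.846, 2.563)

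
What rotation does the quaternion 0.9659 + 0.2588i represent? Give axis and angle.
axis = (1, 0, 0), θ = π/6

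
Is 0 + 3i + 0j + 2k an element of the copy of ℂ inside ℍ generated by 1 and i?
No. The quaternion 3i + 2k has j-coefficient y = 0 and k-coefficient z = 2, not both zero, so it does not lie in the complex subalgebra spanned by 1 and i.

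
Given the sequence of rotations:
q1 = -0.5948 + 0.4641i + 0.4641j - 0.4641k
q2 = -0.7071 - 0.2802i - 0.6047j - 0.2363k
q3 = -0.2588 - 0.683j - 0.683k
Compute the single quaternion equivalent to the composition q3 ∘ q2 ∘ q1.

q2 · q1 = 0.7216 + 0.2288i - 0.2082j + 0.6193k
q3 · q2 · q1 = 0.094 - 0.6244i - 0.5952j - 0.4969k
0.094 - 0.6244i - 0.5952j - 0.4969k


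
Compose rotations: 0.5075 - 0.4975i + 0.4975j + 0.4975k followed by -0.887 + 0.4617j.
-0.6798 + 0.671i - 0.207j - 0.2116k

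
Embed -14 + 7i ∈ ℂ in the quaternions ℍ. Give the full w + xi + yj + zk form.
-14 + 7i + 0j + 0k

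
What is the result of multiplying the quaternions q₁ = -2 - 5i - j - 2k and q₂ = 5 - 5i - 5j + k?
-38 - 26i + 20j + 8k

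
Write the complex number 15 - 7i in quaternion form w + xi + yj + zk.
15 - 7i + 0j + 0k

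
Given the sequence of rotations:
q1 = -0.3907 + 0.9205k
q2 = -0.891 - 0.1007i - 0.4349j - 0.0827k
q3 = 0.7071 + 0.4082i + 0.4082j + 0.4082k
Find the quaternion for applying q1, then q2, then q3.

q2 · q1 = 0.4242 - 0.361i + 0.2626j - 0.7879k
q3 · q2 · q1 = 0.6617 - 0.5109i + 0.5331j - 0.1294k
0.6617 - 0.5109i + 0.5331j - 0.1294k


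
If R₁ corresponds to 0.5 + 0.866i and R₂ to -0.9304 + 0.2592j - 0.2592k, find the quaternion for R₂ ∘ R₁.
-0.4652 - 0.8057i - 0.0949j - 0.3541k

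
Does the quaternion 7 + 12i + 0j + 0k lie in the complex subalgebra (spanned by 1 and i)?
Yes. The quaternion 7 + 12i has j- and k-coefficients y = z = 0, so it lies in the complex subalgebra spanned by 1 and i.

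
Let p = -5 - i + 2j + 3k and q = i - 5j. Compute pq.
11 + 10i + 28j + 3k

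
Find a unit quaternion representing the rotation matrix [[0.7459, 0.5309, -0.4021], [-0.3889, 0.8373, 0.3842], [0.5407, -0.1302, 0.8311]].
0.9239 - 0.1392i - 0.2551j - 0.2489k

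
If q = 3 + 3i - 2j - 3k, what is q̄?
3 - 3i + 2j + 3k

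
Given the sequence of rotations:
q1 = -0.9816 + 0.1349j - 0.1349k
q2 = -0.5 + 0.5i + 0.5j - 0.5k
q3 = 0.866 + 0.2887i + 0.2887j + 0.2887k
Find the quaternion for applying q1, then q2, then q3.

q2 · q1 = 0.3559 - 0.4908i - 0.4908j + 0.6257k
q3 · q2 · q1 = 0.411 - 0.6446j + 0.6446k
0.411 - 0.6446j + 0.6446k


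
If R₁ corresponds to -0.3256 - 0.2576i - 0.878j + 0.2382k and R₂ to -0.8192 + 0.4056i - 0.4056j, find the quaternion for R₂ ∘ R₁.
0.0151 - 0.0177i + 0.7547j - 0.6557k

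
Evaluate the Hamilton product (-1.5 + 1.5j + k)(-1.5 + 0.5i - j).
3.75 + 0.25i - 0.25j - 2.25k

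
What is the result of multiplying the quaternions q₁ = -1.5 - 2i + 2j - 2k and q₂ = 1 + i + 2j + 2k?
0.5 + 4.5i + j - 11k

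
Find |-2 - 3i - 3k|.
√22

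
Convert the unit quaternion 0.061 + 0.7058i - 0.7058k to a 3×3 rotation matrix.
[[0.0037, 0.0861, -0.9963], [-0.0861, -0.9926, -0.0861], [-0.9963, 0.0861, 0.0037]]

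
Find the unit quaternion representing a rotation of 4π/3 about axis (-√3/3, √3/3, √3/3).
-0.5 - 0.5i + 0.5j + 0.5k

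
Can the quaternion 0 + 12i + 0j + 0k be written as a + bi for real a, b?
Yes. The quaternion 12i has j- and k-coefficients y = z = 0, so it lies in the complex subalgebra spanned by 1 and i.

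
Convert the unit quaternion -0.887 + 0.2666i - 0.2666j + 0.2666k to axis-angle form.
axis = (√3/3, -√3/3, √3/3), θ = 305°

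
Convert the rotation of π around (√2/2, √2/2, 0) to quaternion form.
0.7071i + 0.7071j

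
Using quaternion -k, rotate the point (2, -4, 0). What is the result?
(-2, 4, 0)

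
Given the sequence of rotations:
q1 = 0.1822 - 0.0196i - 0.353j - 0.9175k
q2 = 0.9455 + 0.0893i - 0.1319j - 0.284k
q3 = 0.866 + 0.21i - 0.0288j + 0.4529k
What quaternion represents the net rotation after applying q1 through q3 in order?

q2 · q1 = -0.1331 + 0.0185i - 0.2703j - 0.9533k
q3 · q2 · q1 = 0.3048 + 0.1379i - 0.0217j - 0.9421k
0.3048 + 0.1379i - 0.0217j - 0.9421k


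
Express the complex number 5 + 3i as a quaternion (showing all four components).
5 + 3i + 0j + 0k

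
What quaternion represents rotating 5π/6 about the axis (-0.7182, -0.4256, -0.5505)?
0.2588 - 0.6937i - 0.4111j - 0.5317k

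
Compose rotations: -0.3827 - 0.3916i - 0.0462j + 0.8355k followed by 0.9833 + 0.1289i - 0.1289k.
-0.2181 - 0.4403i - 0.1026j + 0.8649k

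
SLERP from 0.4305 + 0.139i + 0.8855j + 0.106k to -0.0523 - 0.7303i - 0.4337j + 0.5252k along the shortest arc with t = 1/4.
0.3709 + 0.3372i + 0.8622j - 0.0727k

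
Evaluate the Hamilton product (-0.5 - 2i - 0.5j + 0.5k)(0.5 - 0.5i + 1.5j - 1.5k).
0.25 - 0.75i - 4.25j - 2.25k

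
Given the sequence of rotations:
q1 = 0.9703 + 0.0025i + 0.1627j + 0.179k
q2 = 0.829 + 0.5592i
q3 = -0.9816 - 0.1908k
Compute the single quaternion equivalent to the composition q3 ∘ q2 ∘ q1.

q2 · q1 = 0.803 + 0.5447i + 0.0348j + 0.2394k
q3 · q2 · q1 = -0.7425 - 0.528i - 0.1381j - 0.3882k
-0.7425 - 0.528i - 0.1381j - 0.3882k


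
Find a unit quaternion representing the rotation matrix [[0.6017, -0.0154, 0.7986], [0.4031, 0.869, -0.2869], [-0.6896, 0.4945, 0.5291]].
0.866 + 0.2256i + 0.4296j + 0.1208k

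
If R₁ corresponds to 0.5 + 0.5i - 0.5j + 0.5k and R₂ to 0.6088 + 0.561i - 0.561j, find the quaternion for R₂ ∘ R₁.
-0.2566 + 0.3044i - 0.8654j + 0.3044k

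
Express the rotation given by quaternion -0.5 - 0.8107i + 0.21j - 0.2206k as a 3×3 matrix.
[[0.8145, -0.5611, 0.1477], [-0.1199, -0.4118, -0.9034], [0.5677, 0.718, -0.4027]]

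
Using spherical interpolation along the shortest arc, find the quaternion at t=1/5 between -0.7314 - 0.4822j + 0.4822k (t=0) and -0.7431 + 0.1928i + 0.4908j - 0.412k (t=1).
-0.8929 + 0.0559i - 0.3042j + 0.3271k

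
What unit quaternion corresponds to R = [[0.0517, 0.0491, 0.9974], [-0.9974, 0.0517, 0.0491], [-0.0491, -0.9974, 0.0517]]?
0.5374 - 0.4869i + 0.4869j - 0.4869k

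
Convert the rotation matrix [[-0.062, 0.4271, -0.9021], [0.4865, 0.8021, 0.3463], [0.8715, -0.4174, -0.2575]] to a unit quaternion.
0.6088 - 0.3136i - 0.7283j + 0.0244k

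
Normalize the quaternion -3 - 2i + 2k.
-0.7276 - 0.4851i + 0.4851k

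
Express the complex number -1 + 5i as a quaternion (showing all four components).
-1 + 5i + 0j + 0k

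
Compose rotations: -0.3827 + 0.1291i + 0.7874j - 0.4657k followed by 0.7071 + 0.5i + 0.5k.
-0.1023 - 0.4938i + 0.8542j - 0.1269k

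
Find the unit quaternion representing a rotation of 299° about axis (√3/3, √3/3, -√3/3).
-0.8616 + 0.293i + 0.293j - 0.293k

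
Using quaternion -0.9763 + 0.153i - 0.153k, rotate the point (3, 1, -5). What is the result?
(2.795, 0.309, -5.205)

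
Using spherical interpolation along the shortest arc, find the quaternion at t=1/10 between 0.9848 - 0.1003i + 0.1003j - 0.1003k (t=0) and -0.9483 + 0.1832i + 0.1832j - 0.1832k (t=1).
0.9888 - 0.1096i + 0.0719j - 0.0719k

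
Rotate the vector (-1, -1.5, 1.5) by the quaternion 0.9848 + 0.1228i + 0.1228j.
(-0.652, -1.848, 1.289)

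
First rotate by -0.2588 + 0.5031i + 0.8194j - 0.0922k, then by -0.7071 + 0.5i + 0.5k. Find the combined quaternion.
-0.0225 - 0.8948i - 0.2817j + 0.3455k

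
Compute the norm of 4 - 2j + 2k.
√24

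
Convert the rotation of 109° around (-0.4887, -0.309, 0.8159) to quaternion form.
0.5807 - 0.3979i - 0.2516j + 0.6642k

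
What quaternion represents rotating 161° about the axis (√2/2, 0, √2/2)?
0.165 + 0.6974i + 0.6974k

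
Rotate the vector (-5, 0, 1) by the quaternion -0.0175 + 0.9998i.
(-5, 0.035, -0.999)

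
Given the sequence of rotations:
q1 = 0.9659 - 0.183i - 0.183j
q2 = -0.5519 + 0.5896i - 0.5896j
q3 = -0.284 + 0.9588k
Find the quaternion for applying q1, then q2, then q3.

q2 · q1 = -0.5331 + 0.6705i - 0.4685j - 0.2158k
q3 · q2 · q1 = 0.3583 + 0.2588i + 0.7759j - 0.4498k
0.3583 + 0.2588i + 0.7759j - 0.4498k


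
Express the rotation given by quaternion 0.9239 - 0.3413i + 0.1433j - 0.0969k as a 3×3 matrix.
[[0.9402, 0.0812, 0.3309], [-0.2769, 0.7482, 0.6029], [-0.1986, -0.6584, 0.726]]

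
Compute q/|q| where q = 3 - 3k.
0.7071 - 0.7071k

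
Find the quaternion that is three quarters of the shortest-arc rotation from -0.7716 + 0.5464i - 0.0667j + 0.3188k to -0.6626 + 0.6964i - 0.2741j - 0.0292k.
-0.7035 + 0.6711i - 0.2259j + 0.06k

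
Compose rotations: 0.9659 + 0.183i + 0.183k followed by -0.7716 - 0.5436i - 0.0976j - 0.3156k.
-0.5881 - 0.6841i - 0.0525j - 0.4282k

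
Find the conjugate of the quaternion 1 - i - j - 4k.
1 + i + j + 4k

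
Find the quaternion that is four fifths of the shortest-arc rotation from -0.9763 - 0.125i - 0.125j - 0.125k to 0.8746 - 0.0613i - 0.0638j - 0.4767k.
-0.9302 + 0.0235i + 0.0256j + 0.3654k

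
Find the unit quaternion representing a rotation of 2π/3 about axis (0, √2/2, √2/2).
0.5 + 0.6124j + 0.6124k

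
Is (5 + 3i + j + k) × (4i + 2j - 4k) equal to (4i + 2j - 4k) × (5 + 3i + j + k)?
No: pq = -10 + 14i + 26j - 18k ≠ -10 + 26i - 6j - 22k = qp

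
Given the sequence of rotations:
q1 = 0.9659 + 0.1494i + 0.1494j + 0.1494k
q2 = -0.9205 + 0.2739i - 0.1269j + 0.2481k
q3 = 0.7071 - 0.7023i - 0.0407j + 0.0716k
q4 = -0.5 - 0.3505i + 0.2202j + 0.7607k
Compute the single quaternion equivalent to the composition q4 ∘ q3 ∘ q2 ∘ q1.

q2 · q1 = -0.9481 + 0.071i - 0.2639j + 0.162k
q3 · q2 · q1 = -0.6429 + 0.7284i - 0.0292j + 0.2349k
q4 · q3 · q2 · q1 = 0.4045 - 0.0649i + 0.5095j - 0.7567k
0.4045 - 0.0649i + 0.5095j - 0.7567k


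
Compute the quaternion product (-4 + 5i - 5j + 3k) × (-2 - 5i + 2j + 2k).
37 - 6i - 23j - 29k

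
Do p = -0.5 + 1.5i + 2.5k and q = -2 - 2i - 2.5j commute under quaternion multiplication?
No: pq = 4 + 4.25i - 3.75j - 8.75k ≠ 4 - 8.25i + 6.25j - 1.25k = qp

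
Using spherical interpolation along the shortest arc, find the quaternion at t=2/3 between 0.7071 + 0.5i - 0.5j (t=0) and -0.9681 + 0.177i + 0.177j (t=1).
0.9488 + 0.0587i - 0.3102j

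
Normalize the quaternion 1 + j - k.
0.5774 + 0.5774j - 0.5774k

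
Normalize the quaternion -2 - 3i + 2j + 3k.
-0.3922 - 0.5883i + 0.3922j + 0.5883k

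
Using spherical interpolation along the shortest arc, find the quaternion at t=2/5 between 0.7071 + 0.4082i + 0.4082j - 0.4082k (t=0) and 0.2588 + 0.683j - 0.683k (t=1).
0.5621 + 0.2599i + 0.5552j - 0.5552k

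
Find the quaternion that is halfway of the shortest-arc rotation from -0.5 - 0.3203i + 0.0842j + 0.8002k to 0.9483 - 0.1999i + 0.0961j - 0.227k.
-0.8138 - 0.0677i - 0.0067j + 0.5772k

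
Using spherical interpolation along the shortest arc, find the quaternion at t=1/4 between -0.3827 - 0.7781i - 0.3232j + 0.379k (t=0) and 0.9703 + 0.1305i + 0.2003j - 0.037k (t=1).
-0.5933 - 0.6671i - 0.3199j + 0.3172k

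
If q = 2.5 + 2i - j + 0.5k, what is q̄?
2.5 - 2i + j - 0.5k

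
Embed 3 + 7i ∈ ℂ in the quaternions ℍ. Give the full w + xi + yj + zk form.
3 + 7i + 0j + 0k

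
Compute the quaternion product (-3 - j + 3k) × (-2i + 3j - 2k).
9 - i - 15j + 4k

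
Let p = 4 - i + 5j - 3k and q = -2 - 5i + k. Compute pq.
-10 - 13i + 6j + 35k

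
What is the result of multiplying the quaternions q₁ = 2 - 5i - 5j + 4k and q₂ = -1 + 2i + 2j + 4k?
2 - 19i + 37j + 4k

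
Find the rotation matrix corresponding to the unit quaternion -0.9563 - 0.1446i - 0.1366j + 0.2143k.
[[0.8708, 0.4494, 0.1993], [-0.3704, 0.8663, -0.3351], [-0.3232, 0.218, 0.9209]]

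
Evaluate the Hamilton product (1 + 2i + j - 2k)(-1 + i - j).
-2 - 3i - 4j - k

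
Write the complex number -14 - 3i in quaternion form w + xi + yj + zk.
-14 - 3i + 0j + 0k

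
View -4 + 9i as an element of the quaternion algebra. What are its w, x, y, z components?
-4 + 9i + 0j + 0k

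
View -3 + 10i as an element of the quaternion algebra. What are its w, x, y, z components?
-3 + 10i + 0j + 0k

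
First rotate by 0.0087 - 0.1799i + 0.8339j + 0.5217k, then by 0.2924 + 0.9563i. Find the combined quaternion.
0.1746 - 0.0443i - 0.2551j + 0.95k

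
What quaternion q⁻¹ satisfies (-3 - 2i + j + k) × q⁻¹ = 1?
-0.2 + 0.1333i - 0.0667j - 0.0667k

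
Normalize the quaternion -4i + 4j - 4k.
-0.5774i + 0.5774j - 0.5774k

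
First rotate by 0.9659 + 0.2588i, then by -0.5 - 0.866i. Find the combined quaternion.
-0.2588 - 0.9659i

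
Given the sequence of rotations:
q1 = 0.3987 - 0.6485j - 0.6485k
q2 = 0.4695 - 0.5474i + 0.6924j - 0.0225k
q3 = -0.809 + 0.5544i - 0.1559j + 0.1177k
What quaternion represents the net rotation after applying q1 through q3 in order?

q2 · q1 = 0.6216 - 0.6819i - 0.3834j + 0.0415k
q3 · q2 · q1 = -0.1895 + 0.9349i + 0.11j - 0.2793k
-0.1895 + 0.9349i + 0.11j - 0.2793k


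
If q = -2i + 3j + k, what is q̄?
2i - 3j - k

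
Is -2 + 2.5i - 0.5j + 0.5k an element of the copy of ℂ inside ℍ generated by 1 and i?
No. The quaternion -2 + 2.5i - 0.5j + 0.5k has j-coefficient y = -0.5 and k-coefficient z = 0.5, not both zero, so it does not lie in the complex subalgebra spanned by 1 and i.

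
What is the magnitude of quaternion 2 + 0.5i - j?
2.291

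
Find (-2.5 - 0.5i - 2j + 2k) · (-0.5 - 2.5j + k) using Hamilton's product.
-5.75 + 3.25i + 7.75j - 2.25k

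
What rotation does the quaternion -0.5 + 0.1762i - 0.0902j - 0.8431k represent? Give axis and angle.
axis = (0.2035, -0.1042, -0.9735), θ = 4π/3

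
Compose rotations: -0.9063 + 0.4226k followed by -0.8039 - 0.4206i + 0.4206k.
0.5508 + 0.3812i + 0.1777j - 0.7209k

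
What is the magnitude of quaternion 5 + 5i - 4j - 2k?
√70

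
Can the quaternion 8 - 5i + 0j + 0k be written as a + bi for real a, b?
Yes. The quaternion 8 - 5i has j- and k-coefficients y = z = 0, so it lies in the complex subalgebra spanned by 1 and i.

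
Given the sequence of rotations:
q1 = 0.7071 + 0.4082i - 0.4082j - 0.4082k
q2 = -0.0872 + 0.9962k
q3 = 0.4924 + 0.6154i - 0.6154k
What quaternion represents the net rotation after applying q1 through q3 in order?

q2 · q1 = 0.345 + 0.3711i + 0.4422j + 0.74k
q3 · q2 · q1 = 0.3969 + 0.6672i - 0.466j + 0.4242k
0.3969 + 0.6672i - 0.466j + 0.4242k


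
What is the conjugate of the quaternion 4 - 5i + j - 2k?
4 + 5i - j + 2k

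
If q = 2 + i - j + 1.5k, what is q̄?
2 - i + j - 1.5k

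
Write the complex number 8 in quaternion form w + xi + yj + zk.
8 + 0i + 0j + 0k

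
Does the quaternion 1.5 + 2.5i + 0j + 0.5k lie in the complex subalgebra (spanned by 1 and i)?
No. The quaternion 1.5 + 2.5i + 0.5k has j-coefficient y = 0 and k-coefficient z = 0.5, not both zero, so it does not lie in the complex subalgebra spanned by 1 and i.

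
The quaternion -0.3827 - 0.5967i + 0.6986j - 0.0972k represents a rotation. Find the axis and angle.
axis = (-0.6459, 0.7562, -0.1052), θ = 5π/4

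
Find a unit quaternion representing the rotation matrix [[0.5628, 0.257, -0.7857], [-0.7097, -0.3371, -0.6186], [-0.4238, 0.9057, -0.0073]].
0.5519 + 0.6905i - 0.1639j - 0.4379k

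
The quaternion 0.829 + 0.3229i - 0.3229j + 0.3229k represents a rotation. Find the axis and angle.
axis = (√3/3, -√3/3, √3/3), θ = 68°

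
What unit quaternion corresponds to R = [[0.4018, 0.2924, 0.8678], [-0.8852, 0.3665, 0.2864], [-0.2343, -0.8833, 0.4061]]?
0.7373 - 0.3966i + 0.3737j - 0.3993k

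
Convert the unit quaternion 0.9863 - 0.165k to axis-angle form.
axis = (0, 0, -1), θ = 19°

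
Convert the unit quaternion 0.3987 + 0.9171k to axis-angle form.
axis = (0, 0, 1), θ = 133°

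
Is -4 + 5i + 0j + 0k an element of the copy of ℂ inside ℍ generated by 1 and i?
Yes. The quaternion -4 + 5i has j- and k-coefficients y = z = 0, so it lies in the complex subalgebra spanned by 1 and i.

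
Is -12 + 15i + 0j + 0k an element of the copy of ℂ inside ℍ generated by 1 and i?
Yes. The quaternion -12 + 15i has j- and k-coefficients y = z = 0, so it lies in the complex subalgebra spanned by 1 and i.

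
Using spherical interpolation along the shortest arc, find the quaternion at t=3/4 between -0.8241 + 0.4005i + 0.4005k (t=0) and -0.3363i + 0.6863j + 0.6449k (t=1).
-0.2939 - 0.1569i + 0.6116j + 0.7176k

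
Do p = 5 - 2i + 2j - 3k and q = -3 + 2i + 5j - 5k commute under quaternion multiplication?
No: pq = -36 + 21i + 3j - 30k ≠ -36 + 11i + 35j - 2k = qp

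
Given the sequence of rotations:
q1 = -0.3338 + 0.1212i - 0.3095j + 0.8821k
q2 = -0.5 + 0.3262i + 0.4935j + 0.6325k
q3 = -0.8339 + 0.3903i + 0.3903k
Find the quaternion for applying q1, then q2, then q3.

q2 · q1 = -0.2778 + 0.4616i - 0.2211j - 0.8129k
q3 · q2 · q1 = 0.3688 - 0.4071i + 0.6818j + 0.4832k
0.3688 - 0.4071i + 0.6818j + 0.4832k


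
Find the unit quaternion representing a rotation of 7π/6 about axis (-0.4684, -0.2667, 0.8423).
-0.2588 - 0.4524i - 0.2576j + 0.8136k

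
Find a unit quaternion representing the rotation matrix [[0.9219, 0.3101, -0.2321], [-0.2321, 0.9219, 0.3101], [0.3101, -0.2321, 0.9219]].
0.9703 - 0.1397i - 0.1397j - 0.1397k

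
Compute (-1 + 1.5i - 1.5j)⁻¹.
-0.1818 - 0.2727i + 0.2727j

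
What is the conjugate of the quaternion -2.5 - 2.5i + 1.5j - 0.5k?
-2.5 + 2.5i - 1.5j + 0.5k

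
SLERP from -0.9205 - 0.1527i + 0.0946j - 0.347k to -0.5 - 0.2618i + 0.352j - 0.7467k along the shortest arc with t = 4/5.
-0.6081 - 0.2478i + 0.3094j - 0.6878k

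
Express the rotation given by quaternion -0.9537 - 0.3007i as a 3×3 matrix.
[[1, 0, 0], [0, 0.8192, -0.5736], [0, 0.5736, 0.8192]]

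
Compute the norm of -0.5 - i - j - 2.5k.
2.915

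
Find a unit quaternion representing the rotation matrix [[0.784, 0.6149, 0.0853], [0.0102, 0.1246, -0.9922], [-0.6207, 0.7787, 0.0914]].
0.7071 + 0.6261i + 0.2496j - 0.2138k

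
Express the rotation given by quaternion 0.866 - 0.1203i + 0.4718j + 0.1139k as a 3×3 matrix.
[[0.5289, -0.3108, 0.7898], [0.0838, 0.9451, 0.3158], [-0.8446, -0.1009, 0.5259]]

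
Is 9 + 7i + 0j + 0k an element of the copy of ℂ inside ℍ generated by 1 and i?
Yes. The quaternion 9 + 7i has j- and k-coefficients y = z = 0, so it lies in the complex subalgebra spanned by 1 and i.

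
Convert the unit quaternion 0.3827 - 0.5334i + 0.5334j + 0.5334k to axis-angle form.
axis = (-√3/3, √3/3, √3/3), θ = 3π/4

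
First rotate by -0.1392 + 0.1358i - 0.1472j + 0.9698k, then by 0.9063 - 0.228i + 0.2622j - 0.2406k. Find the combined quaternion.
0.1767 + 0.3737i + 0.0185j + 0.9104k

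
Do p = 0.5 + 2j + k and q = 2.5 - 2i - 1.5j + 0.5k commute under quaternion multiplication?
No: pq = 3.75 + 1.5i + 2.25j + 6.75k ≠ 3.75 - 3.5i + 6.25j - 1.25k = qp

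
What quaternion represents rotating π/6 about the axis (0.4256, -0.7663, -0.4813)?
0.9659 + 0.1102i - 0.1983j - 0.1246k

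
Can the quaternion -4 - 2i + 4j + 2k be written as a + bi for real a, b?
No. The quaternion -4 - 2i + 4j + 2k has j-coefficient y = 4 and k-coefficient z = 2, not both zero, so it does not lie in the complex subalgebra spanned by 1 and i.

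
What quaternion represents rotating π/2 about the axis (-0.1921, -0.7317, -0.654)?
0.7071 - 0.1358i - 0.5174j - 0.4624k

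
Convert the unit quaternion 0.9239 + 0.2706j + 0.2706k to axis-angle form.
axis = (0, √2/2, √2/2), θ = π/4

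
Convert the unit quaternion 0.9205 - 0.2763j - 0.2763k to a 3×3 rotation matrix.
[[0.6946, 0.5087, -0.5087], [-0.5087, 0.8473, 0.1527], [0.5087, 0.1527, 0.8473]]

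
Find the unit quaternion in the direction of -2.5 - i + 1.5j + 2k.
-0.6804 - 0.2722i + 0.4082j + 0.5443k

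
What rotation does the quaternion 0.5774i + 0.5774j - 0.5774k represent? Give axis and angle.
axis = (√3/3, √3/3, -√3/3), θ = π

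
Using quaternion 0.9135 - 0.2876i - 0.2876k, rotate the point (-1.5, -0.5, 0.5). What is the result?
(-1.432, 0.716, 0.432)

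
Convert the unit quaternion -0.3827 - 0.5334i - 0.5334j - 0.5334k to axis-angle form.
axis = (-√3/3, -√3/3, -√3/3), θ = 5π/4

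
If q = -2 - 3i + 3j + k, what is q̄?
-2 + 3i - 3j - k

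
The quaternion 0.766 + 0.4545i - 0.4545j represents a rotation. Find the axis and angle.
axis = (√2/2, -√2/2, 0), θ = 80°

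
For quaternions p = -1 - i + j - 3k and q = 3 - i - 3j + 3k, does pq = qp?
No: pq = 8 - 8i + 12j - 8k ≠ 8 + 4i - 16k = qp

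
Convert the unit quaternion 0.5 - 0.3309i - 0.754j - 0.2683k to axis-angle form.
axis = (-0.3821, -0.8706, -0.3098), θ = 2π/3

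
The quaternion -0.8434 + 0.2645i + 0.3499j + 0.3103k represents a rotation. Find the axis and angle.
axis = (0.4923, 0.6512, 0.5775), θ = 295°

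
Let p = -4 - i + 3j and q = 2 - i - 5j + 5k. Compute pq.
6 + 17i + 31j - 12k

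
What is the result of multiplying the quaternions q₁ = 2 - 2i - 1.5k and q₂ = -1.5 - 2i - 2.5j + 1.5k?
-4.75 - 4.75i + j + 10.25k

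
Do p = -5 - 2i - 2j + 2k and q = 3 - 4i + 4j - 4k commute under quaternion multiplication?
No: pq = -7 + 14i - 42j + 10k ≠ -7 + 14i - 10j + 42k = qp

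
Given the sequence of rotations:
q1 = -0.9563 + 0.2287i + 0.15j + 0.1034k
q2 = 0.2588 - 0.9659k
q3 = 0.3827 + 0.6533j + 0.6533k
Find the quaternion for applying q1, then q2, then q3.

q2 · q1 = -0.1476 + 0.2041i - 0.1821j + 0.9505k
q3 · q2 · q1 = -0.5585 + 0.818i - 0.0328j + 0.134k
-0.5585 + 0.818i - 0.0328j + 0.134k


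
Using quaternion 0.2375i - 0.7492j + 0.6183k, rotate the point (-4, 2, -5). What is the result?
(1.369, 6.301, -1.851)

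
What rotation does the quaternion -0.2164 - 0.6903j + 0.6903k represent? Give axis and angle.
axis = (0, -√2/2, √2/2), θ = 205°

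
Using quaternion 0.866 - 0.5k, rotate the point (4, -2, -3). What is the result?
(0.268, -4.464, -3)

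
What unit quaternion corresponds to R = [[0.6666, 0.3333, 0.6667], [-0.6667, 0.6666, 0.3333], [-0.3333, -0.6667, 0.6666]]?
0.866 - 0.2887i + 0.2887j - 0.2887k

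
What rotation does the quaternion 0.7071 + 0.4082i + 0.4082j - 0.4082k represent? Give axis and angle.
axis = (√3/3, √3/3, -√3/3), θ = π/2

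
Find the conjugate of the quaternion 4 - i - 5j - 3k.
4 + i + 5j + 3k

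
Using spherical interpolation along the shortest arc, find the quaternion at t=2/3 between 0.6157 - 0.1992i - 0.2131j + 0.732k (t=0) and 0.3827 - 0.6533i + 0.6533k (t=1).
0.4783 - 0.5185i - 0.0745j + 0.7049k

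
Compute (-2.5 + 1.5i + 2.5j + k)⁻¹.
-0.1587 - 0.0952i - 0.1587j - 0.0635k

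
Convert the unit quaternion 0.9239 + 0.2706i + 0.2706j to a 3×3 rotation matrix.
[[0.8536, 0.1464, 0.5], [0.1464, 0.8536, -0.5], [-0.5, 0.5, 0.7071]]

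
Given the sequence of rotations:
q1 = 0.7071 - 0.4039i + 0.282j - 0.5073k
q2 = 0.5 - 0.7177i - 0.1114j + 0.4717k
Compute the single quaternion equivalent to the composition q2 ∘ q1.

q2 · q1 = 0.3344 - 0.7859i - 0.4924j - 0.1675k
0.3344 - 0.7859i - 0.4924j - 0.1675k


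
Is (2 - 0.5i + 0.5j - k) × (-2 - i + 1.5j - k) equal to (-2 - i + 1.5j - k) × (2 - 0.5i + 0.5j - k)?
No: pq = -6.25 + 2.5j - 0.25k ≠ -6.25 - 2i + 1.5j + 0.25k = qp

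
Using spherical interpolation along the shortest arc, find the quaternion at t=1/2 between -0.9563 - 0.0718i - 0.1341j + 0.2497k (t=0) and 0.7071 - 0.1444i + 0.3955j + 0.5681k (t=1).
-0.9366 + 0.0409i - 0.2982j - 0.1793k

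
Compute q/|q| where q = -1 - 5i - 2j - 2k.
-0.1715 - 0.8575i - 0.343j - 0.343k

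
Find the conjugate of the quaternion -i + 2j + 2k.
i - 2j - 2k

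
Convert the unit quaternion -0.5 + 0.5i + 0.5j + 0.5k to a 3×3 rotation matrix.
[[0, 1, 0], [0, 0, 1], [1, 0, 0]]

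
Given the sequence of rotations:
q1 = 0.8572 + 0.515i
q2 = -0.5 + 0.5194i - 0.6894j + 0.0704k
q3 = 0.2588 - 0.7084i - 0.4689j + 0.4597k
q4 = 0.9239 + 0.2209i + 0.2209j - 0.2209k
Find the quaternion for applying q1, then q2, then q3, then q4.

q2 · q1 = -0.6961 + 0.1877i - 0.5547j + 0.4154k
q3 · q2 · q1 = -0.4982 + 0.6019i + 0.5634j + 0.2685k
q4 · q3 · q2 · q1 = -0.6584 + 0.6298i + 0.2182j + 0.3496k
-0.6584 + 0.6298i + 0.2182j + 0.3496k


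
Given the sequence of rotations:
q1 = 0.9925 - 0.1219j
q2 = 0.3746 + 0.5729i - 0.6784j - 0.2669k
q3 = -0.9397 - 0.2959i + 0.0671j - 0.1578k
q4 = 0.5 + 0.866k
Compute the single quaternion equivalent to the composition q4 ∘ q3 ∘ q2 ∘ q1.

q2 · q1 = 0.2891 + 0.5361i - 0.719j - 0.3347k
q3 · q2 · q1 = -0.1176 - 0.7252i + 0.5114j + 0.4457k
q4 · q3 · q2 · q1 = -0.4448 - 0.8055i - 0.3723j + 0.121k
-0.4448 - 0.8055i - 0.3723j + 0.121k


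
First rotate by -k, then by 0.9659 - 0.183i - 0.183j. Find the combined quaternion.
0.183i - 0.183j - 0.9659k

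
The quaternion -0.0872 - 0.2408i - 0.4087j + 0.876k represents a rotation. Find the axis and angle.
axis = (-0.2417, -0.4103, 0.8793), θ = 190°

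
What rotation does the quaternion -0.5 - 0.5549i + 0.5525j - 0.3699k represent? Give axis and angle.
axis = (-0.6407, 0.638, -0.4271), θ = 4π/3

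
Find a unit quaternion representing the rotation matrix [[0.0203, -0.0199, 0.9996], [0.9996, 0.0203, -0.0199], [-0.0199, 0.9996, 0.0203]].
0.515 + 0.4949i + 0.4949j + 0.4949k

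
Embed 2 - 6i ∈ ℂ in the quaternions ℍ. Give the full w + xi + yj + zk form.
2 - 6i + 0j + 0k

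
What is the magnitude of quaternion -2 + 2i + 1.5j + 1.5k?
3.536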